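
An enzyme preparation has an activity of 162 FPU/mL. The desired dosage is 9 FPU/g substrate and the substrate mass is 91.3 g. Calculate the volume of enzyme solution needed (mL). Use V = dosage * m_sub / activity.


V = dosage * m_sub / activity
V = 9 * 91.3 / 162
V = 5.0722 mL

5.0722 mL


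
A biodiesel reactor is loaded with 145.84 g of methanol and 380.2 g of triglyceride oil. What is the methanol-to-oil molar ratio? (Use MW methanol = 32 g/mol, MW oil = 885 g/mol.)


Molar ratio = n_MeOH / n_oil = (MeOH/32) / (oil/885) = (MeOH * 885) / (32 * oil)
= (145.84 * 885) / (32 * 380.2)
= 10.6086

10.6086


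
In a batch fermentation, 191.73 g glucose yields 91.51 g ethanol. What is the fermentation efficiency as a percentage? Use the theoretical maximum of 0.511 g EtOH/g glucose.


Fermentation efficiency = (actual / (0.511 * glucose)) * 100
= (91.51 / (0.511 * 191.73)) * 100
= 93.4023%

93.4023%


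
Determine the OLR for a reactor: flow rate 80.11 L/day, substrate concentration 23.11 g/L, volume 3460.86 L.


OLR = Q * S / V
= 80.11 * 23.11 / 3460.86
= 0.5349 g/L/day

0.5349 g/L/day


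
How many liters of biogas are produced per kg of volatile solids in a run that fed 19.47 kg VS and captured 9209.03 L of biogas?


Y = V / VS
= 9209.03 / 19.47
= 472.9856 L/kg VS

472.9856 L/kg VS


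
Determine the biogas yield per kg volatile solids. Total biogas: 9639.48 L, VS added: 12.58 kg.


Y = V / VS
= 9639.48 / 12.58
= 766.2544 L/kg VS

766.2544 L/kg VS


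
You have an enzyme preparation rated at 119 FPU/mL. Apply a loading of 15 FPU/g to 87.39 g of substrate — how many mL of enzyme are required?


V = dosage * m_sub / activity
V = 15 * 87.39 / 119
V = 11.0155 mL

11.0155 mL


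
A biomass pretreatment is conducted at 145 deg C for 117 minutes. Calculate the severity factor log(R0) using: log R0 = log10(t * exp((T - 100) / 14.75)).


logR0 = log10(t * exp((T - 100) / 14.75))
= log10(117 * exp((145 - 100) / 14.75))
= 3.3932

3.3932


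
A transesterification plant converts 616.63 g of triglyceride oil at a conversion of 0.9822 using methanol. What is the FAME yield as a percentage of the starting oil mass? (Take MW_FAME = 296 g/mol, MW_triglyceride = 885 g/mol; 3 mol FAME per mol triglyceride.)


m_FAME = oil * conv * (3 * 296 / 885) = oil * conv * (888/885)
= 616.63 * 0.9822 * 888 / 885
= 607.7071 g
Y = m_FAME / oil * 100 = conv * (888/885) * 100
= 0.9822 * 888 / 885 * 100
= 98.55%

98.55%


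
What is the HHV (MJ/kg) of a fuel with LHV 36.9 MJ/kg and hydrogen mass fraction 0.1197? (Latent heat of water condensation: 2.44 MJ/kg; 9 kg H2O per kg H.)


HHV = LHV + H_frac * 9 * 2.44
= 36.9 + 0.1197 * 9 * 2.44
= 39.5286 MJ/kg

39.5286 MJ/kg


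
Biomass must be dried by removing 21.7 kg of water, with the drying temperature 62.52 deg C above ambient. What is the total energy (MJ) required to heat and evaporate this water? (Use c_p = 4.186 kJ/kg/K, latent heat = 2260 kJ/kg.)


E = m_water * (4.186 * dT + 2260) / 1000
= 21.7 * (4.186 * 62.52 + 2260) / 1000
= 54.7211 MJ

54.7211 MJ


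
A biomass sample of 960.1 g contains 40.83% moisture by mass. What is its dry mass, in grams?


Wd = Ww * (1 - MC/100)
= 960.1 * (1 - 40.83/100)
= 568.0912 g

568.0912 g


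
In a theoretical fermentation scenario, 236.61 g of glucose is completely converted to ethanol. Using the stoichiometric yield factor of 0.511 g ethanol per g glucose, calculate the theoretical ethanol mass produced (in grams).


Theoretical ethanol yield: m_EtOH = 0.511 * m_glucose
m_EtOH = 0.511 * 236.61 = 120.9077 g

120.9077 g


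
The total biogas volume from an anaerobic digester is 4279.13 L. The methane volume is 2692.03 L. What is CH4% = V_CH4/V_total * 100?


CH4% = V_CH4 / V_total * 100
= 2692.03 / 4279.13 * 100
= 62.9107%

62.9107%


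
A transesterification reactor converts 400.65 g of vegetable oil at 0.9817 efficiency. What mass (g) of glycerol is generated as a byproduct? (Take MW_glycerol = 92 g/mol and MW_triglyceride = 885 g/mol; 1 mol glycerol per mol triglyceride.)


glycerol = oil * conv * (92/885)
= 400.65 * 0.9817 * 92 / 885
= 40.8873 g

40.8873 g


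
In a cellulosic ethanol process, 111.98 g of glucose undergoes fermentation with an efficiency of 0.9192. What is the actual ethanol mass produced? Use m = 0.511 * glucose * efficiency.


Actual ethanol: m = 0.511 * 111.98 * 0.9192
m = 52.5983 g

52.5983 g


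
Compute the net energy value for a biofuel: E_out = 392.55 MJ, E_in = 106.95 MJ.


NEV = E_out - E_in
= 392.55 - 106.95
= 285.6000 MJ

285.6000 MJ


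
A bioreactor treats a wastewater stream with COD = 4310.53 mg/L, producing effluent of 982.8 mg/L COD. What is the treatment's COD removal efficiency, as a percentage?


eta = (COD_in - COD_out) / COD_in * 100
= (4310.53 - 982.8) / 4310.53 * 100
= 77.2000%

77.2000%


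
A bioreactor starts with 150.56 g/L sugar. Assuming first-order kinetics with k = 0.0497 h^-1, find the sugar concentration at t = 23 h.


S = S0 * exp(-k * t)
S = 150.56 * exp(-0.0497 * 23)
S = 48.0029 g/L

48.0029 g/L


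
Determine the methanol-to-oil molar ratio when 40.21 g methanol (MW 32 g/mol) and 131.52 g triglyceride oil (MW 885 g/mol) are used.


Molar ratio = n_MeOH / n_oil = (MeOH/32) / (oil/885) = (MeOH * 885) / (32 * oil)
= (40.21 * 885) / (32 * 131.52)
= 8.4554

8.4554


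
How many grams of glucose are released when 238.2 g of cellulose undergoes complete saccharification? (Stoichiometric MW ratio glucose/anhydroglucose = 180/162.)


glucose = cellulose * 180/162
= 238.2 * 180/162
= 264.6667 g

264.6667 g


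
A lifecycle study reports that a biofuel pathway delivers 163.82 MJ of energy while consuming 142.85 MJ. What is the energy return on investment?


EROI = E_out / E_in
= 163.82 / 142.85
= 1.1468

1.1468


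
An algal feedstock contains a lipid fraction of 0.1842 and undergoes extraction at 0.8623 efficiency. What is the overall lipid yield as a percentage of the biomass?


Y = lipid_content * extraction_eff * 100
= 0.1842 * 0.8623 * 100
= 15.8836%

15.8836%


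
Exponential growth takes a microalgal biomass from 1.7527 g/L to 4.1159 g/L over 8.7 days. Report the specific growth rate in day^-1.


mu = ln(X2/X1) / dt
= ln(4.1159/1.7527) / 8.7
= 0.0981 per day

0.0981 per day


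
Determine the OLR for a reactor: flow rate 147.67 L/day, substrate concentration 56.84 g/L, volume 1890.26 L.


OLR = Q * S / V
= 147.67 * 56.84 / 1890.26
= 4.4404 g/L/day

4.4404 g/L/day


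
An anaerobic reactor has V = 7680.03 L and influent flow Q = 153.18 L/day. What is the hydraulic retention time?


HRT = V / Q
= 7680.03 / 153.18
= 50.1373 days

50.1373 days


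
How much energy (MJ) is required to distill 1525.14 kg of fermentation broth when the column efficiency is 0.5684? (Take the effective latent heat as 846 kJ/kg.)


E = m * 846 / (eta * 1000)
= 1525.14 * 846 / (0.5684 * 1000)
= 2270.0008 MJ

2270.0008 MJ


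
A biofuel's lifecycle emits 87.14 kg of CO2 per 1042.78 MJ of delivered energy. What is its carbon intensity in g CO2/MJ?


CI = CO2 * 1000 / E
= 87.14 * 1000 / 1042.78
= 83.5651 g CO2/MJ

83.5651 g CO2/MJ


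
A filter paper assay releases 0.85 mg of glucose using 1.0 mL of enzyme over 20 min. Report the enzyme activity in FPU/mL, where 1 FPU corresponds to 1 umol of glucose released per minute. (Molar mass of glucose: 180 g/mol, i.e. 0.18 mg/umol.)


Activity = glucose_mg / (0.18 mg/umol * V_mL * t_min)
= 0.85 / (0.18 * 1.0 * 20)
= 0.2361 FPU/mL

0.2361 FPU/mL


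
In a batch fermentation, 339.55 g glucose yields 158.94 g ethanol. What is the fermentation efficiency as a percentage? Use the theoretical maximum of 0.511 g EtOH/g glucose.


Fermentation efficiency = (actual / (0.511 * glucose)) * 100
= (158.94 / (0.511 * 339.55)) * 100
= 91.6028%

91.6028%


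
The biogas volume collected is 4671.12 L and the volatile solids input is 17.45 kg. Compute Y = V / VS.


Y = V / VS
= 4671.12 / 17.45
= 267.6860 L/kg VS

267.6860 L/kg VS


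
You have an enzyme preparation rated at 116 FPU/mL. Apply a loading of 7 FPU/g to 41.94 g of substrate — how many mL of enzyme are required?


V = dosage * m_sub / activity
V = 7 * 41.94 / 116
V = 2.5309 mL

2.5309 mL


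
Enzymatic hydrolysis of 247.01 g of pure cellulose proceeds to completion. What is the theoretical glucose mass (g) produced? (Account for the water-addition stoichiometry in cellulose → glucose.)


glucose = cellulose * 180/162
= 247.01 * 180/162
= 274.4556 g

274.4556 g


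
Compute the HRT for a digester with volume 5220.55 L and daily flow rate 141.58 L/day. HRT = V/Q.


HRT = V / Q
= 5220.55 / 141.58
= 36.8735 days

36.8735 days


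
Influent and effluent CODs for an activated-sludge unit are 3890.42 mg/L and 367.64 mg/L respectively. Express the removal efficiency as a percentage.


eta = (COD_in - COD_out) / COD_in * 100
= (3890.42 - 367.64) / 3890.42 * 100
= 90.5501%

90.5501%


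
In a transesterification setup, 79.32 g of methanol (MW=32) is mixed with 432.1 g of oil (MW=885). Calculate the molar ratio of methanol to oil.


Molar ratio = n_MeOH / n_oil = (MeOH/32) / (oil/885) = (MeOH * 885) / (32 * oil)
= (79.32 * 885) / (32 * 432.1)
= 5.0768

5.0768


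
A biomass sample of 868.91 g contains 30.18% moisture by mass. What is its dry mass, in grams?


Wd = Ww * (1 - MC/100)
= 868.91 * (1 - 30.18/100)
= 606.6730 g

606.6730 g


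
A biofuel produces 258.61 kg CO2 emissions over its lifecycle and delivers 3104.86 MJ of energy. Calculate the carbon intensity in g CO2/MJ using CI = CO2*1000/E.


CI = CO2 * 1000 / E
= 258.61 * 1000 / 3104.86
= 83.2920 g CO2/MJ

83.2920 g CO2/MJ


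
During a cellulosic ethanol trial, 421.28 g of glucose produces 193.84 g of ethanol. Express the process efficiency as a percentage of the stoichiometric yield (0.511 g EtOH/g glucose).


Fermentation efficiency = (actual / (0.511 * glucose)) * 100
= (193.84 / (0.511 * 421.28)) * 100
= 90.0434%

90.0434%


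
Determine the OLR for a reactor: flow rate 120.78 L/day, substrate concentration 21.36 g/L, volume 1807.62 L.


OLR = Q * S / V
= 120.78 * 21.36 / 1807.62
= 1.4272 g/L/day

1.4272 g/L/day


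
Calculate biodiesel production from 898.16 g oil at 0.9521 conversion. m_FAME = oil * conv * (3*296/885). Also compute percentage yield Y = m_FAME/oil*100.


m_FAME = oil * conv * (3 * 296 / 885) = oil * conv * (888/885)
= 898.16 * 0.9521 * 888 / 885
= 858.0369 g
Y = m_FAME / oil * 100 = conv * (888/885) * 100
= 0.9521 * 888 / 885 * 100
= 95.53%

858.0369 g FAME; Y = 95.53%


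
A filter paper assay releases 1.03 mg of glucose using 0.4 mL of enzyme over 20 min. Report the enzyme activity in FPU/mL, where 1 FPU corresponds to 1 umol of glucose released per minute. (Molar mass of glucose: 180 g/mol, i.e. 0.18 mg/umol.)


Activity = glucose_mg / (0.18 mg/umol * V_mL * t_min)
= 1.03 / (0.18 * 0.4 * 20)
= 0.7153 FPU/mL

0.7153 FPU/mL


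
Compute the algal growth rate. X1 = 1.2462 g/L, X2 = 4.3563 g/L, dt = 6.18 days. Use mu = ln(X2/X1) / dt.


mu = ln(X2/X1) / dt
= ln(4.3563/1.2462) / 6.18
= 0.2025 per day

0.2025 per day


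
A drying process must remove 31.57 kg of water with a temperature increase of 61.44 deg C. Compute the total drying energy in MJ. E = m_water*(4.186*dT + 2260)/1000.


E = m_water * (4.186 * dT + 2260) / 1000
= 31.57 * (4.186 * 61.44 + 2260) / 1000
= 79.4676 MJ

79.4676 MJ


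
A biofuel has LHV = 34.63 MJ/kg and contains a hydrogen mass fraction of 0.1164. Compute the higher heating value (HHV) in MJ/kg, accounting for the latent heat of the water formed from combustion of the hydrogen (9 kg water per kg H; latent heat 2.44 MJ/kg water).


HHV = LHV + H_frac * 9 * 2.44
= 34.63 + 0.1164 * 9 * 2.44
= 37.1861 MJ/kg

37.1861 MJ/kg


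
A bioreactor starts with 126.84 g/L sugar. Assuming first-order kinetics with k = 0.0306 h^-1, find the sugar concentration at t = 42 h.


S = S0 * exp(-k * t)
S = 126.84 * exp(-0.0306 * 42)
S = 35.0833 g/L

35.0833 g/L


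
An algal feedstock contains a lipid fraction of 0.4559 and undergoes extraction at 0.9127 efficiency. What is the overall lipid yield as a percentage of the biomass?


Y = lipid_content * extraction_eff * 100
= 0.4559 * 0.9127 * 100
= 41.6100%

41.6100%


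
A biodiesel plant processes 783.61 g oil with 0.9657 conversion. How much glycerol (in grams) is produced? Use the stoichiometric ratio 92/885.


glycerol = oil * conv * (92/885)
= 783.61 * 0.9657 * 92 / 885
= 78.6659 g

78.6659 g


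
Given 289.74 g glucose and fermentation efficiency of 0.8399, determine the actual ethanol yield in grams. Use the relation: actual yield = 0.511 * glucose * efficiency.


Actual ethanol: m = 0.511 * 289.74 * 0.8399
m = 124.3532 g

124.3532 g


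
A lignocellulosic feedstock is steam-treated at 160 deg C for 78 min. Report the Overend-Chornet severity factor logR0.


logR0 = log10(t * exp((T - 100) / 14.75))
= log10(78 * exp((160 - 100) / 14.75))
= 3.6587

3.6587


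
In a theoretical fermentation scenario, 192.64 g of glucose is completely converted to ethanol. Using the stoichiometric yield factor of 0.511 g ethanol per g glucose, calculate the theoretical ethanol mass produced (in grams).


Theoretical ethanol yield: m_EtOH = 0.511 * m_glucose
m_EtOH = 0.511 * 192.64 = 98.4390 g

98.4390 g


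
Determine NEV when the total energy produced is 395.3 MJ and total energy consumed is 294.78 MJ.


NEV = E_out - E_in
= 395.3 - 294.78
= 100.5200 MJ

100.5200 MJ


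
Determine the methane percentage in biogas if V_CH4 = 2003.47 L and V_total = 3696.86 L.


CH4% = V_CH4 / V_total * 100
= 2003.47 / 3696.86 * 100
= 54.1938%

54.1938%


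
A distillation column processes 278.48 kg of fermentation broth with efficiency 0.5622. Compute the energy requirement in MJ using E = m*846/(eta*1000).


E = m * 846 / (eta * 1000)
= 278.48 * 846 / (0.5622 * 1000)
= 419.0574 MJ

419.0574 MJ


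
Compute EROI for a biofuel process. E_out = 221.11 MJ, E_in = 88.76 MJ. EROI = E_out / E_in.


EROI = E_out / E_in
= 221.11 / 88.76
= 2.4911

2.4911


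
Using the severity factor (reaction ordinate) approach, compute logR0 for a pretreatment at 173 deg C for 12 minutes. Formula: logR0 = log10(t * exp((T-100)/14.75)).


logR0 = log10(t * exp((T - 100) / 14.75))
= log10(12 * exp((173 - 100) / 14.75))
= 3.2286

3.2286


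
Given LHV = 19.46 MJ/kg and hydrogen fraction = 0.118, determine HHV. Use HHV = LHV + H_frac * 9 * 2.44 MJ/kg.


HHV = LHV + H_frac * 9 * 2.44
= 19.46 + 0.118 * 9 * 2.44
= 22.0513 MJ/kg

22.0513 MJ/kg


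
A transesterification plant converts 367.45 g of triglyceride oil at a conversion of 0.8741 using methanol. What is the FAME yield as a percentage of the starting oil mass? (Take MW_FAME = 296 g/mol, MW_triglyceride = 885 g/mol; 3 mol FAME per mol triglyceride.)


m_FAME = oil * conv * (3 * 296 / 885) = oil * conv * (888/885)
= 367.45 * 0.8741 * 888 / 885
= 322.2768 g
Y = m_FAME / oil * 100 = conv * (888/885) * 100
= 0.8741 * 888 / 885 * 100
= 87.71%

87.71%


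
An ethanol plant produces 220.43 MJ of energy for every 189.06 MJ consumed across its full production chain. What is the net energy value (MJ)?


NEV = E_out - E_in
= 220.43 - 189.06
= 31.3700 MJ

31.3700 MJ


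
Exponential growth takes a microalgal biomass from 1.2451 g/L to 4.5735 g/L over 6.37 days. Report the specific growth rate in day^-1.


mu = ln(X2/X1) / dt
= ln(4.5735/1.2451) / 6.37
= 0.2042 per day

0.2042 per day


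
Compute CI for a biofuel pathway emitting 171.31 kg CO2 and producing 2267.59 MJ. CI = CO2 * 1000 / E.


CI = CO2 * 1000 / E
= 171.31 * 1000 / 2267.59
= 75.5472 g CO2/MJ

75.5472 g CO2/MJ


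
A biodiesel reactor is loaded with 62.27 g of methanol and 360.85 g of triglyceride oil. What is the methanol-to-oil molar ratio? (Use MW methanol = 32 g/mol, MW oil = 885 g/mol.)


Molar ratio = n_MeOH / n_oil = (MeOH/32) / (oil/885) = (MeOH * 885) / (32 * oil)
= (62.27 * 885) / (32 * 360.85)
= 4.7725

4.7725


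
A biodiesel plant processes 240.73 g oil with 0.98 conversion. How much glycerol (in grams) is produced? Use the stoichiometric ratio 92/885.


glycerol = oil * conv * (92/885)
= 240.73 * 0.98 * 92 / 885
= 24.5245 g

24.5245 g


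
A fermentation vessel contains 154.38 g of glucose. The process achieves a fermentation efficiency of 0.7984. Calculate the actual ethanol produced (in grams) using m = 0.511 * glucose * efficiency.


Actual ethanol: m = 0.511 * 154.38 * 0.7984
m = 62.9843 g

62.9843 g


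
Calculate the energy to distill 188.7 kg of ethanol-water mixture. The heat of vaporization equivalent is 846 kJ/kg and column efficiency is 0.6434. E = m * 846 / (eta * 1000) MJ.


E = m * 846 / (eta * 1000)
= 188.7 * 846 / (0.6434 * 1000)
= 248.1197 MJ

248.1197 MJ


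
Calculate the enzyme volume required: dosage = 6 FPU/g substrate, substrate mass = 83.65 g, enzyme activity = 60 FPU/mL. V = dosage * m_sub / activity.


V = dosage * m_sub / activity
V = 6 * 83.65 / 60
V = 8.3650 mL

8.3650 mL


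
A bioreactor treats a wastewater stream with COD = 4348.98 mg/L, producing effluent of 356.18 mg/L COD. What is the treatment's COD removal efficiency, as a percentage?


eta = (COD_in - COD_out) / COD_in * 100
= (4348.98 - 356.18) / 4348.98 * 100
= 91.8100%

91.8100%


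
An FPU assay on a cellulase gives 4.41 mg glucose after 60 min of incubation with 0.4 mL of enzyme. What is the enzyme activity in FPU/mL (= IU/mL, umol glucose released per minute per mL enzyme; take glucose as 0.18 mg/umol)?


Activity = glucose_mg / (0.18 mg/umol * V_mL * t_min)
= 4.41 / (0.18 * 0.4 * 60)
= 1.0208 FPU/mL

1.0208 FPU/mL


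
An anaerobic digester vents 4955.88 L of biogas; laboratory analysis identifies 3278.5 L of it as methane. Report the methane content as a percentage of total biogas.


CH4% = V_CH4 / V_total * 100
= 3278.5 / 4955.88 * 100
= 66.1537%

66.1537%


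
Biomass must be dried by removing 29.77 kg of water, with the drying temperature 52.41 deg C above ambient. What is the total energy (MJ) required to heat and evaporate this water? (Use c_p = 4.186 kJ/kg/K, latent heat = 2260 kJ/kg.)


E = m_water * (4.186 * dT + 2260) / 1000
= 29.77 * (4.186 * 52.41 + 2260) / 1000
= 73.8114 MJ

73.8114 MJ


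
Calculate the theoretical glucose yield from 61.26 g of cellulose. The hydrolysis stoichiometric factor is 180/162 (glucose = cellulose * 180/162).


glucose = cellulose * 180/162
= 61.26 * 180/162
= 68.0667 g

68.0667 g


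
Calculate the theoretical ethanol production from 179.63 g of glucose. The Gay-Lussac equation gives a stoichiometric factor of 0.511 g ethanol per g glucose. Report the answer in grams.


Theoretical ethanol yield: m_EtOH = 0.511 * m_glucose
m_EtOH = 0.511 * 179.63 = 91.7909 g

91.7909 g


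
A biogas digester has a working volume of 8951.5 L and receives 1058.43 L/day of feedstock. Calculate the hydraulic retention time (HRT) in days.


HRT = V / Q
= 8951.5 / 1058.43
= 8.4573 days

8.4573 days


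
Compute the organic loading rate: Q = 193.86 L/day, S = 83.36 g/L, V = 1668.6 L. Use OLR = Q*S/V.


OLR = Q * S / V
= 193.86 * 83.36 / 1668.6
= 9.6849 g/L/day

9.6849 g/L/day


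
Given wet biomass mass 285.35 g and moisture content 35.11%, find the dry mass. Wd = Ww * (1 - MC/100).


Wd = Ww * (1 - MC/100)
= 285.35 * (1 - 35.11/100)
= 185.1636 g

185.1636 g


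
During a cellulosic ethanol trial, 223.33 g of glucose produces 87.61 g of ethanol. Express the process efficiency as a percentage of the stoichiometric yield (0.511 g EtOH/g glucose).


Fermentation efficiency = (actual / (0.511 * glucose)) * 100
= (87.61 / (0.511 * 223.33)) * 100
= 76.7690%

76.7690%


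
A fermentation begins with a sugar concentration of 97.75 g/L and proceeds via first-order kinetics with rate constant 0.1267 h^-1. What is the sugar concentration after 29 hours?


S = S0 * exp(-k * t)
S = 97.75 * exp(-0.1267 * 29)
S = 2.4796 g/L

2.4796 g/L


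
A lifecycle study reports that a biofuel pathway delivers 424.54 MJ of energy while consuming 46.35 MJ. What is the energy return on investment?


EROI = E_out / E_in
= 424.54 / 46.35
= 9.1594

9.1594


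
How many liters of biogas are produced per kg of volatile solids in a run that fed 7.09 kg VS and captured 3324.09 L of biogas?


Y = V / VS
= 3324.09 / 7.09
= 468.8420 L/kg VS

468.8420 L/kg VS


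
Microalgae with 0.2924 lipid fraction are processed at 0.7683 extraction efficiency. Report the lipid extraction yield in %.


Y = lipid_content * extraction_eff * 100
= 0.2924 * 0.7683 * 100
= 22.4651%

22.4651%


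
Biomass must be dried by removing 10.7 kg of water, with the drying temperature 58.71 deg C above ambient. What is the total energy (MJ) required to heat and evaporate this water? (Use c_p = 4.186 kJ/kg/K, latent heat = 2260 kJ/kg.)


E = m_water * (4.186 * dT + 2260) / 1000
= 10.7 * (4.186 * 58.71 + 2260) / 1000
= 26.8116 MJ

26.8116 MJ


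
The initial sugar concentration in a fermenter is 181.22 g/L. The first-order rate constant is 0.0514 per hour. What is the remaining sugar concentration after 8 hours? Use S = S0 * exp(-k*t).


S = S0 * exp(-k * t)
S = 181.22 * exp(-0.0514 * 8)
S = 120.1225 g/L

120.1225 g/L


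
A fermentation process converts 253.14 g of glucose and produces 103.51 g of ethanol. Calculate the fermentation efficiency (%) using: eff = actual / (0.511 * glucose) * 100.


Fermentation efficiency = (actual / (0.511 * glucose)) * 100
= (103.51 / (0.511 * 253.14)) * 100
= 80.0204%

80.0204%


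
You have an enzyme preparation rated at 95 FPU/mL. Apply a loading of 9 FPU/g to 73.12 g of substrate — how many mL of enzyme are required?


V = dosage * m_sub / activity
V = 9 * 73.12 / 95
V = 6.9272 mL

6.9272 mL


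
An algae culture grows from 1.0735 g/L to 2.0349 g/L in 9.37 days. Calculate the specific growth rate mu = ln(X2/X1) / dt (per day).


mu = ln(X2/X1) / dt
= ln(2.0349/1.0735) / 9.37
= 0.0683 per day

0.0683 per day


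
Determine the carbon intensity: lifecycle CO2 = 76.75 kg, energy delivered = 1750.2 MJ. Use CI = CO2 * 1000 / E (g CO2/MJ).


CI = CO2 * 1000 / E
= 76.75 * 1000 / 1750.2
= 43.8521 g CO2/MJ

43.8521 g CO2/MJ


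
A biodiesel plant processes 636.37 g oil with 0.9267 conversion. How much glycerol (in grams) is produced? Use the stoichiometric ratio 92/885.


glycerol = oil * conv * (92/885)
= 636.37 * 0.9267 * 92 / 885
= 61.3047 g

61.3047 g


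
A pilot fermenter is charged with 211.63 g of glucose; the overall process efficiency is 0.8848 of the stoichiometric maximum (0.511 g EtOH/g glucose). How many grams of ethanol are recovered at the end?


Actual ethanol: m = 0.511 * 211.63 * 0.8848
m = 95.6849 g

95.6849 g


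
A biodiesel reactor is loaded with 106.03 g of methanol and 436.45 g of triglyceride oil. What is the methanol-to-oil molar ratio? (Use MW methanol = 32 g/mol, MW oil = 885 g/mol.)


Molar ratio = n_MeOH / n_oil = (MeOH/32) / (oil/885) = (MeOH * 885) / (32 * oil)
= (106.03 * 885) / (32 * 436.45)
= 6.7187

6.7187


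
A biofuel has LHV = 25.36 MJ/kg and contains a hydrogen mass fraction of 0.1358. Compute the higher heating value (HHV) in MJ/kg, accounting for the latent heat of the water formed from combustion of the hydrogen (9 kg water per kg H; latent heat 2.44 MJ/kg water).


HHV = LHV + H_frac * 9 * 2.44
= 25.36 + 0.1358 * 9 * 2.44
= 28.3422 MJ/kg

28.3422 MJ/kg


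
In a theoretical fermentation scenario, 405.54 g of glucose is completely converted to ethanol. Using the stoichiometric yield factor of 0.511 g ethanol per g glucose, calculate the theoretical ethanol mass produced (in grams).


Theoretical ethanol yield: m_EtOH = 0.511 * m_glucose
m_EtOH = 0.511 * 405.54 = 207.2309 g

207.2309 g


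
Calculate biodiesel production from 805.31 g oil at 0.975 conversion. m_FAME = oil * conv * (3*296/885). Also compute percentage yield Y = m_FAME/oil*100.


m_FAME = oil * conv * (3 * 296 / 885) = oil * conv * (888/885)
= 805.31 * 0.975 * 888 / 885
= 787.8389 g
Y = m_FAME / oil * 100 = conv * (888/885) * 100
= 0.975 * 888 / 885 * 100
= 97.83%

787.8389 g FAME; Y = 97.83%


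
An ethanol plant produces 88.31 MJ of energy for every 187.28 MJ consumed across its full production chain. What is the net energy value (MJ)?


NEV = E_out - E_in
= 88.31 - 187.28
= -98.9700 MJ

-98.9700 MJ


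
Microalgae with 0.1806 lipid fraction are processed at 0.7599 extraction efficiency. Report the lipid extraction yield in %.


Y = lipid_content * extraction_eff * 100
= 0.1806 * 0.7599 * 100
= 13.7238%

13.7238%


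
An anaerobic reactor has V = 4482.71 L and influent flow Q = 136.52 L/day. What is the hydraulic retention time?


HRT = V / Q
= 4482.71 / 136.52
= 32.8356 days

32.8356 days


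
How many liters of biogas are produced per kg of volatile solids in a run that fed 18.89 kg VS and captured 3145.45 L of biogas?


Y = V / VS
= 3145.45 / 18.89
= 166.5140 L/kg VS

166.5140 L/kg VS


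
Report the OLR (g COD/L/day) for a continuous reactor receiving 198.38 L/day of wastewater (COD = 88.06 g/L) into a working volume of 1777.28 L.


OLR = Q * S / V
= 198.38 * 88.06 / 1777.28
= 9.8293 g/L/day

9.8293 g/L/day


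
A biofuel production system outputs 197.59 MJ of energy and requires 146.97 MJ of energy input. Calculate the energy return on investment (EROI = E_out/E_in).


EROI = E_out / E_in
= 197.59 / 146.97
= 1.3444

1.3444


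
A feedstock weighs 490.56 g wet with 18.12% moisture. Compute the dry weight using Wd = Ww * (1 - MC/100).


Wd = Ww * (1 - MC/100)
= 490.56 * (1 - 18.12/100)
= 401.6705 g

401.6705 g


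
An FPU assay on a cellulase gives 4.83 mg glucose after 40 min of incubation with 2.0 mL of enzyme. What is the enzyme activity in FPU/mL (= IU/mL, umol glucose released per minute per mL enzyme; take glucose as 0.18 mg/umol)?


Activity = glucose_mg / (0.18 mg/umol * V_mL * t_min)
= 4.83 / (0.18 * 2.0 * 40)
= 0.3354 FPU/mL

0.3354 FPU/mL


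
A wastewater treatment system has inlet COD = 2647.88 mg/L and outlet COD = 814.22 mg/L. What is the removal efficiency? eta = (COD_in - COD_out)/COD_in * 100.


eta = (COD_in - COD_out) / COD_in * 100
= (2647.88 - 814.22) / 2647.88 * 100
= 69.2501%

69.2501%


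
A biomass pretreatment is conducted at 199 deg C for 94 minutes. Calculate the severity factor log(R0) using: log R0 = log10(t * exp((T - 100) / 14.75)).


logR0 = log10(t * exp((T - 100) / 14.75))
= log10(94 * exp((199 - 100) / 14.75))
= 4.8881

4.8881


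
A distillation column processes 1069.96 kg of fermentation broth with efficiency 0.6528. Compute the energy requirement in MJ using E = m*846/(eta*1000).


E = m * 846 / (eta * 1000)
= 1069.96 * 846 / (0.6528 * 1000)
= 1386.6210 MJ

1386.6210 MJ


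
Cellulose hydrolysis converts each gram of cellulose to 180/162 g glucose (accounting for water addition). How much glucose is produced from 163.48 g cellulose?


glucose = cellulose * 180/162
= 163.48 * 180/162
= 181.6444 g

181.6444 g


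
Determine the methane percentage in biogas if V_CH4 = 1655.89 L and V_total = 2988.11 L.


CH4% = V_CH4 / V_total * 100
= 1655.89 / 2988.11 * 100
= 55.4160%

55.4160%


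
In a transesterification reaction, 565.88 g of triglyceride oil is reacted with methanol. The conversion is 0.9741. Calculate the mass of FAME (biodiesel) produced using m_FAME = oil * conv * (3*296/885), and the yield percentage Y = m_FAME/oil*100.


m_FAME = oil * conv * (3 * 296 / 885) = oil * conv * (888/885)
= 565.88 * 0.9741 * 888 / 885
= 553.0923 g
Y = m_FAME / oil * 100 = conv * (888/885) * 100
= 0.9741 * 888 / 885 * 100
= 97.74%

553.0923 g FAME; Y = 97.74%


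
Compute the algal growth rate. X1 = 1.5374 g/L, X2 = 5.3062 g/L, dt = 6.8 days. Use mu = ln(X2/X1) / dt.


mu = ln(X2/X1) / dt
= ln(5.3062/1.5374) / 6.8
= 0.1822 per day

0.1822 per day


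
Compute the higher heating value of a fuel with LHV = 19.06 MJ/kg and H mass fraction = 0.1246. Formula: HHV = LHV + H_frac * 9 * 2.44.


HHV = LHV + H_frac * 9 * 2.44
= 19.06 + 0.1246 * 9 * 2.44
= 21.7962 MJ/kg

21.7962 MJ/kg


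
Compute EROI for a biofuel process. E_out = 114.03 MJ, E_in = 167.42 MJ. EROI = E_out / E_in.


EROI = E_out / E_in
= 114.03 / 167.42
= 0.6811

0.6811


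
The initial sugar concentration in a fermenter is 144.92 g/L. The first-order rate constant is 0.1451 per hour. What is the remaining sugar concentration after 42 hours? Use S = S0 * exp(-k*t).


S = S0 * exp(-k * t)
S = 144.92 * exp(-0.1451 * 42)
S = 0.3269 g/L

0.3269 g/L


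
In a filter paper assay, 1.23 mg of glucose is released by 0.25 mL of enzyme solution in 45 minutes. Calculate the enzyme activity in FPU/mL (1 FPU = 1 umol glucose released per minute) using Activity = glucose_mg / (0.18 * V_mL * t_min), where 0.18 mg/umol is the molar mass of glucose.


Activity = glucose_mg / (0.18 mg/umol * V_mL * t_min)
= 1.23 / (0.18 * 0.25 * 45)
= 0.6074 FPU/mL

0.6074 FPU/mL


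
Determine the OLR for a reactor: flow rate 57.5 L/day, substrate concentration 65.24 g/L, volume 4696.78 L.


OLR = Q * S / V
= 57.5 * 65.24 / 4696.78
= 0.7987 g/L/day

0.7987 g/L/day


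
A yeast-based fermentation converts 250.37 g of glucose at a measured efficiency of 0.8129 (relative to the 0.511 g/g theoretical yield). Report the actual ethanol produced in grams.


Actual ethanol: m = 0.511 * 250.37 * 0.8129
m = 104.0017 g

104.0017 g


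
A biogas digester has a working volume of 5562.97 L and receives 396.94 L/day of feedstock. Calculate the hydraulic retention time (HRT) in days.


HRT = V / Q
= 5562.97 / 396.94
= 14.0146 days

14.0146 days


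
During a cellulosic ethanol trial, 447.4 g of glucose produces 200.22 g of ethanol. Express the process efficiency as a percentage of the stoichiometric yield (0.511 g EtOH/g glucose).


Fermentation efficiency = (actual / (0.511 * glucose)) * 100
= (200.22 / (0.511 * 447.4)) * 100
= 87.5771%

87.5771%


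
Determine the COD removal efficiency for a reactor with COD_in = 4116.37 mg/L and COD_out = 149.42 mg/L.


eta = (COD_in - COD_out) / COD_in * 100
= (4116.37 - 149.42) / 4116.37 * 100
= 96.3701%

96.3701%


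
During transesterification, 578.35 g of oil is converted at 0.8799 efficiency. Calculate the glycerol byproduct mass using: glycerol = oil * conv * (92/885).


glycerol = oil * conv * (92/885)
= 578.35 * 0.8799 * 92 / 885
= 52.9016 g

52.9016 g


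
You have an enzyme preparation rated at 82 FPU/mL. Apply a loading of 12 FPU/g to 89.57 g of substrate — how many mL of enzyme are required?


V = dosage * m_sub / activity
V = 12 * 89.57 / 82
V = 13.1078 mL

13.1078 mL


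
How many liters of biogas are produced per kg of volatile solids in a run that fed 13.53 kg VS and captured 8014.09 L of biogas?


Y = V / VS
= 8014.09 / 13.53
= 592.3200 L/kg VS

592.3200 L/kg VS


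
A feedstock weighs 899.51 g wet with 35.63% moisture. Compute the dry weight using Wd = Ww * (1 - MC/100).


Wd = Ww * (1 - MC/100)
= 899.51 * (1 - 35.63/100)
= 579.0146 g

579.0146 g


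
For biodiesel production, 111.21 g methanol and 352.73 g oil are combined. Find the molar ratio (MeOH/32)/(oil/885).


Molar ratio = n_MeOH / n_oil = (MeOH/32) / (oil/885) = (MeOH * 885) / (32 * oil)
= (111.21 * 885) / (32 * 352.73)
= 8.7196

8.7196


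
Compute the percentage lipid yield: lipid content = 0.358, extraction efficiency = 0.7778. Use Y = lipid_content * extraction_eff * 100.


Y = lipid_content * extraction_eff * 100
= 0.358 * 0.7778 * 100
= 27.8452%

27.8452%


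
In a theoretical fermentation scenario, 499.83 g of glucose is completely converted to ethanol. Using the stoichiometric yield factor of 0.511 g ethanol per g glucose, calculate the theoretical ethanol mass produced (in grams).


Theoretical ethanol yield: m_EtOH = 0.511 * m_glucose
m_EtOH = 0.511 * 499.83 = 255.4131 g

255.4131 g


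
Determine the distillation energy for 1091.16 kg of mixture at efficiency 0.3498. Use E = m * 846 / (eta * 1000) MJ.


E = m * 846 / (eta * 1000)
= 1091.16 * 846 / (0.3498 * 1000)
= 2638.9976 MJ

2638.9976 MJ


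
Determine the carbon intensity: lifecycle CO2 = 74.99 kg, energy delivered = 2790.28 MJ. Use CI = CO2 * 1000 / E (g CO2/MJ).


CI = CO2 * 1000 / E
= 74.99 * 1000 / 2790.28
= 26.8754 g CO2/MJ

26.8754 g CO2/MJ


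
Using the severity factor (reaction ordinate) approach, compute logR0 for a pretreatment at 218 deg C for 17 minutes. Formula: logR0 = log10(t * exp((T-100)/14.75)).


logR0 = log10(t * exp((T - 100) / 14.75))
= log10(17 * exp((218 - 100) / 14.75))
= 4.7048

4.7048


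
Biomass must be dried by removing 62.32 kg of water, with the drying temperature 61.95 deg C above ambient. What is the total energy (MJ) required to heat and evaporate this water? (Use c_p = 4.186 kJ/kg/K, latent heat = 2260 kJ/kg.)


E = m_water * (4.186 * dT + 2260) / 1000
= 62.32 * (4.186 * 61.95 + 2260) / 1000
= 157.0042 MJ

157.0042 MJ


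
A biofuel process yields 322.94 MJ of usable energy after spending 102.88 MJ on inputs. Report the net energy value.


NEV = E_out - E_in
= 322.94 - 102.88
= 220.0600 MJ

220.0600 MJ


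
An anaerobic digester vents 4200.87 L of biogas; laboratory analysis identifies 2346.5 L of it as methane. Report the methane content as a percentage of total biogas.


CH4% = V_CH4 / V_total * 100
= 2346.5 / 4200.87 * 100
= 55.8575%

55.8575%


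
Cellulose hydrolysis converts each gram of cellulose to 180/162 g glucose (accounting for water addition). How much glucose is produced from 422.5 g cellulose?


glucose = cellulose * 180/162
= 422.5 * 180/162
= 469.4444 g

469.4444 g


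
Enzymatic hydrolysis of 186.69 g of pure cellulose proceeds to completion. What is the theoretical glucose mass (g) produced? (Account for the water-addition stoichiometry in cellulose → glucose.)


glucose = cellulose * 180/162
= 186.69 * 180/162
= 207.4333 g

207.4333 g


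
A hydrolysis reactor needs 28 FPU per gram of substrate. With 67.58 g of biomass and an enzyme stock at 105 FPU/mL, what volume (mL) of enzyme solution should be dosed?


V = dosage * m_sub / activity
V = 28 * 67.58 / 105
V = 18.0213 mL

18.0213 mL


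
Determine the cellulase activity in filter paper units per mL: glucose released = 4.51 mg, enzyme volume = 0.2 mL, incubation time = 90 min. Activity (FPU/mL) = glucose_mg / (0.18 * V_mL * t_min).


Activity = glucose_mg / (0.18 mg/umol * V_mL * t_min)
= 4.51 / (0.18 * 0.2 * 90)
= 1.3920 FPU/mL

1.3920 FPU/mL


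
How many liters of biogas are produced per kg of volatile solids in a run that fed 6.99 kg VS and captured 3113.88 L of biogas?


Y = V / VS
= 3113.88 / 6.99
= 445.4764 L/kg VS

445.4764 L/kg VS


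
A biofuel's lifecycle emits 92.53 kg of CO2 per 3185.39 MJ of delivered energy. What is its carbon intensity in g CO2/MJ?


CI = CO2 * 1000 / E
= 92.53 * 1000 / 3185.39
= 29.0482 g CO2/MJ

29.0482 g CO2/MJ


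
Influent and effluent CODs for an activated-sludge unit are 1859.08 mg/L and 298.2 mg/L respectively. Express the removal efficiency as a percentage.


eta = (COD_in - COD_out) / COD_in * 100
= (1859.08 - 298.2) / 1859.08 * 100
= 83.9598%

83.9598%


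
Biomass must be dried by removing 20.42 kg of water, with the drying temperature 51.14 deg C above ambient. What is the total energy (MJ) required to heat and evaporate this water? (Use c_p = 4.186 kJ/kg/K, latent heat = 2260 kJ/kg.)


E = m_water * (4.186 * dT + 2260) / 1000
= 20.42 * (4.186 * 51.14 + 2260) / 1000
= 50.5206 MJ

50.5206 MJ


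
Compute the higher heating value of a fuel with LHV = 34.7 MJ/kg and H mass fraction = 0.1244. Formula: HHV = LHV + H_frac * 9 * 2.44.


HHV = LHV + H_frac * 9 * 2.44
= 34.7 + 0.1244 * 9 * 2.44
= 37.4318 MJ/kg

37.4318 MJ/kg


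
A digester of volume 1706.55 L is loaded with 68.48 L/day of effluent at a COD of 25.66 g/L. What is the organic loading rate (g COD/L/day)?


OLR = Q * S / V
= 68.48 * 25.66 / 1706.55
= 1.0297 g/L/day

1.0297 g/L/day


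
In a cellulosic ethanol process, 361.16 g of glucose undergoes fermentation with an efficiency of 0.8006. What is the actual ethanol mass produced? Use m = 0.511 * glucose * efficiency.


Actual ethanol: m = 0.511 * 361.16 * 0.8006
m = 147.7529 g

147.7529 g


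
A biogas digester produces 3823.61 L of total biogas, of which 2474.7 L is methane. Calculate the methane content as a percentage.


CH4% = V_CH4 / V_total * 100
= 2474.7 / 3823.61 * 100
= 64.7216%

64.7216%


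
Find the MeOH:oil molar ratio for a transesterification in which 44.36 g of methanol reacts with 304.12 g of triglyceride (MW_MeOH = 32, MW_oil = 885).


Molar ratio = n_MeOH / n_oil = (MeOH/32) / (oil/885) = (MeOH * 885) / (32 * oil)
= (44.36 * 885) / (32 * 304.12)
= 4.0340

4.0340


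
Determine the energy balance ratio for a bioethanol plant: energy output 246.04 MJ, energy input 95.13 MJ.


EROI = E_out / E_in
= 246.04 / 95.13
= 2.5864

2.5864


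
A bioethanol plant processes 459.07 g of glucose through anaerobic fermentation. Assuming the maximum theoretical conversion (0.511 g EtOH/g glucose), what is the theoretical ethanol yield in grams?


Theoretical ethanol yield: m_EtOH = 0.511 * m_glucose
m_EtOH = 0.511 * 459.07 = 234.5848 g

234.5848 g


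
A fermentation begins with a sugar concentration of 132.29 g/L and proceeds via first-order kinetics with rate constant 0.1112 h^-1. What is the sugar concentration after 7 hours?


S = S0 * exp(-k * t)
S = 132.29 * exp(-0.1112 * 7)
S = 60.7396 g/L

60.7396 g/L


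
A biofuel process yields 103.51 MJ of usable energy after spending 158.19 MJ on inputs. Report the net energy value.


NEV = E_out - E_in
= 103.51 - 158.19
= -54.6800 MJ

-54.6800 MJ


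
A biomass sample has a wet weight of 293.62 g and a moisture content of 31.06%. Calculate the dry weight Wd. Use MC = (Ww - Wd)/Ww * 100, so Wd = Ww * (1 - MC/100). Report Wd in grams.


Wd = Ww * (1 - MC/100)
= 293.62 * (1 - 31.06/100)
= 202.4216 g

202.4216 g


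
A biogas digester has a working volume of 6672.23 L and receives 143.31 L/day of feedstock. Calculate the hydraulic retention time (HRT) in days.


HRT = V / Q
= 6672.23 / 143.31
= 46.5580 days

46.5580 days


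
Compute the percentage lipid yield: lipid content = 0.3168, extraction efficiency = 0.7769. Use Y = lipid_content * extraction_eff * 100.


Y = lipid_content * extraction_eff * 100
= 0.3168 * 0.7769 * 100
= 24.6122%

24.6122%


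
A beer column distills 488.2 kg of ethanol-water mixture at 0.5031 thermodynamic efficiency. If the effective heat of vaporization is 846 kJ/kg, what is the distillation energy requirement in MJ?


E = m * 846 / (eta * 1000)
= 488.2 * 846 / (0.5031 * 1000)
= 820.9445 MJ

820.9445 MJ


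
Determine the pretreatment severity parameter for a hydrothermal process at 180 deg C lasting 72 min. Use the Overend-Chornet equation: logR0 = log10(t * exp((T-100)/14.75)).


logR0 = log10(t * exp((T - 100) / 14.75))
= log10(72 * exp((180 - 100) / 14.75))
= 4.2128

4.2128


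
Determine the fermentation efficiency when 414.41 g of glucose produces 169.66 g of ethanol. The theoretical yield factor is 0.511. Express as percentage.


Fermentation efficiency = (actual / (0.511 * glucose)) * 100
= (169.66 / (0.511 * 414.41)) * 100
= 80.1177%

80.1177%


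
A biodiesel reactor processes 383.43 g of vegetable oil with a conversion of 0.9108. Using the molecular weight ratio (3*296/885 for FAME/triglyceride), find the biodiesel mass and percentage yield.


m_FAME = oil * conv * (3 * 296 / 885) = oil * conv * (888/885)
= 383.43 * 0.9108 * 888 / 885
= 350.4119 g
Y = m_FAME / oil * 100 = conv * (888/885) * 100
= 0.9108 * 888 / 885 * 100
= 91.39%

350.4119 g FAME; Y = 91.39%
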